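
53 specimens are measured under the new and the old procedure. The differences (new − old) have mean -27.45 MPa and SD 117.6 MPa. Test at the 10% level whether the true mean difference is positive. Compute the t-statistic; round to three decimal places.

H0: μ_d = 0; H1: μ_d > 0 (paired t-test on the differences, right-tailed).
t = d̄/(s_d/√n) = -27.45/(117.6/√53) = -1.699
df = n − 1 = 52
p-value = P(T ≥ -1.699) ≈ 0.9524
Since p ≈ 0.9524 > α = 0.1, fail to reject H0; the evidence is not statistically significant.

-1.699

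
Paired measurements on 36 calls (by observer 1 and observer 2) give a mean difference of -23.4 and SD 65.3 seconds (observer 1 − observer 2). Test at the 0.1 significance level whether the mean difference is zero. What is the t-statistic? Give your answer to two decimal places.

-2.15

H0: μ_d = 0; H1: μ_d ≠ 0 (paired t-test on the differences, two-sided).
t = d̄/(s_d/√n) = -23.4/(65.3/√36) = -2.15
df = n − 1 = 35
Two-sided p-value ≈ 0.0385
Since p ≈ 0.0385 < α = 0.1, reject H0; the evidence is statistically significant.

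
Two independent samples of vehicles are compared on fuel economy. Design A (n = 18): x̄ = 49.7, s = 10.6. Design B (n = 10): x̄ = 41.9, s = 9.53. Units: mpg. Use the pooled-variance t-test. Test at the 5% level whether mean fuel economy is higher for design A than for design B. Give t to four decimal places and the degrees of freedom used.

Let group 1 = design A, group 2 = design B. H0: μ_1 = μ_2; H1: μ_1 > μ_2 (two-sample pooled-variance t-test, right-tailed).
s_p² = [(18−1)·10.6² + (10−1)·9.53²]/(18+10−2) = 104.904
t = (49.7 − 41.9)/√[104.904·(1/18 + 1/10)] = 1.9309
df = n₁ + n₂ − 2 = 26
p-value = P(T ≥ 1.9309) ≈ 0.0322
Since p ≈ 0.0322 < α = 0.05, reject H0; the data support H1.

t = 1.9309, df = 26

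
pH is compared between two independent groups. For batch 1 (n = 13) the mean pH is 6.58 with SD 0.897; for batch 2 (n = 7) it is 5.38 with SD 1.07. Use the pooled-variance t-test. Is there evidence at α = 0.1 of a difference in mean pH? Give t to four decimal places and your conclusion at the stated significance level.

Let group 1 = batch 1, group 2 = batch 2. H0: μ_1 = μ_2; H1: μ_1 ≠ μ_2 (two-sample pooled-variance t-test, two-sided).
s_p² = [(13−1)·0.897² + (7−1)·1.07²]/(13+7−2) = 0.918039
t = (6.58 − 5.38)/√[0.918039·(1/13 + 1/7)] = 2.6715
df = n₁ + n₂ − 2 = 18
Two-sided p-value ≈ 0.016
Since p ≈ 0.016 < α = 0.1, reject H0; the evidence is statistically significant.

t = 2.6715; reject H0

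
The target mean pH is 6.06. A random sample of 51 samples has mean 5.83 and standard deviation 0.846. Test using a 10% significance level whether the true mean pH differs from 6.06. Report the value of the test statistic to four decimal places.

-1.9415

H0: μ = 6.06; H1: μ ≠ 6.06 (one-sample t-test, two-sided).
t = (x̄ − μ₀)/(s/√n) = (5.83 − 6.06)/(0.846/√51) = -1.9415
df = n − 1 = 50
Two-sided p-value ≈ 0.0578
Since p ≈ 0.0578 < α = 0.1, reject H0; the data support H1.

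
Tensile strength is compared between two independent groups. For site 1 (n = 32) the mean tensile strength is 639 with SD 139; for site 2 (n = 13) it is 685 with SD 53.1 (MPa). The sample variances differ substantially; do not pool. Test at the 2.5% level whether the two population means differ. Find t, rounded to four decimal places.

-1.6057

Let group 1 = site 1, group 2 = site 2. H0: μ_1 = μ_2; H1: μ_1 ≠ μ_2 (Welch's two-sample t-test, two-sided).
t = (x̄_1 − x̄_2)/√(s_1²/n_1 + s_2²/n_2) = (639 − 685)/√(139²/32 + 53.1²/13) = -1.6057
Welch–Satterthwaite df ≈ 42.95
Two-sided p-value ≈ 0.116
Since p ≈ 0.116 > α = 0.025, fail to reject H0; the evidence is not statistically significant.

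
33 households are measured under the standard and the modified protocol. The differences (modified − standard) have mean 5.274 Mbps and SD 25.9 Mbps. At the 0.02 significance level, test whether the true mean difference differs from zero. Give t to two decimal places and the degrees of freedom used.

t = 1.17, df = 32

H0: μ_d = 0; H1: μ_d ≠ 0 (paired t-test on the differences, two-sided).
t = d̄/(s_d/√n) = 5.274/(25.9/√33) = 1.17
df = n − 1 = 32
Two-sided p-value ≈ 0.2507
Since p ≈ 0.2507 > α = 0.02, fail to reject H0; the data do not provide sufficient evidence against H0.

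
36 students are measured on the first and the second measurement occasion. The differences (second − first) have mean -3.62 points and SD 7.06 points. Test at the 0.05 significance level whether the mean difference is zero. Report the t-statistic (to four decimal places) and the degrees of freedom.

t = -3.0765, df = 35

H0: μ_d = 0; H1: μ_d ≠ 0 (paired t-test on the differences, two-sided).
t = d̄/(s_d/√n) = -3.62/(7.06/√36) = -3.0765
df = n − 1 = 35
Two-sided p-value ≈ 0.004
Since p ≈ 0.004 < α = 0.05, reject H0; the evidence is statistically significant.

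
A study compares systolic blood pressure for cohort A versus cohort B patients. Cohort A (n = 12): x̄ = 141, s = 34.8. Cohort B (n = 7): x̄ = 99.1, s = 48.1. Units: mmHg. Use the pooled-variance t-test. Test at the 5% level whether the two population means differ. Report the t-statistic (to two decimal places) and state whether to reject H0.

t = 2.20; reject H0

Let group 1 = cohort A, group 2 = cohort B. H0: μ_1 = μ_2; H1: μ_1 ≠ μ_2 (two-sample pooled-variance t-test, two-sided).
s_p² = [(12−1)·34.8² + (7−1)·48.1²]/(12+7−2) = 1600.18
t = (141 − 99.1)/√[1600.18·(1/12 + 1/7)] = 2.20
df = n₁ + n₂ − 2 = 17
Two-sided p-value ≈ 0.042
Since p ≈ 0.042 < α = 0.05, reject H0; the evidence is statistically significant.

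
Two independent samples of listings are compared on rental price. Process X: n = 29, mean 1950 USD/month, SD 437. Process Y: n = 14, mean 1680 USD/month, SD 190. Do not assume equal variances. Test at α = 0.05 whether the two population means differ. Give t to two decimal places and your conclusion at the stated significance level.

Let group 1 = process X, group 2 = process Y. H0: μ_1 = μ_2; H1: μ_1 ≠ μ_2 (Welch's two-sample t-test, two-sided).
t = (x̄_1 − x̄_2)/√(s_1²/n_1 + s_2²/n_2) = (1950 − 1680)/√(437²/29 + 190²/14) = 2.82
Welch–Satterthwaite df ≈ 40.76
Two-sided p-value ≈ 0.0074
Since p ≈ 0.0074 < α = 0.05, reject H0; the data support H1.

t = 2.82; reject H0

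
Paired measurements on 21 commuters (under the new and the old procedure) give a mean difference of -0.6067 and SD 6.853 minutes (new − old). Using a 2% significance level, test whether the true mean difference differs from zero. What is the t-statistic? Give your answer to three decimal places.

-0.406

H0: μ_d = 0; H1: μ_d ≠ 0 (paired t-test on the differences, two-sided).
t = d̄/(s_d/√n) = -0.6067/(6.853/√21) = -0.406
df = n − 1 = 20
Two-sided p-value ≈ 0.689
Since p ≈ 0.689 > α = 0.02, fail to reject H0; the data do not provide sufficient evidence against H0.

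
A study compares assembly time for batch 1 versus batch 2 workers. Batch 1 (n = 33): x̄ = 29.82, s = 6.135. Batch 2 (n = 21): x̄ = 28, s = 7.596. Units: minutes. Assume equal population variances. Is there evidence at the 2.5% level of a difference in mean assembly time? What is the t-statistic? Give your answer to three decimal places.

Let group 1 = batch 1, group 2 = batch 2. H0: μ_1 = μ_2; H1: μ_1 ≠ μ_2 (two-sample pooled-variance t-test, two-sided).
s_p² = [(33−1)·6.135² + (21−1)·7.596²]/(33+21−2) = 45.354
t = (29.82 − 28)/√[45.354·(1/33 + 1/21)] = 0.968
df = n₁ + n₂ − 2 = 52
Two-sided p-value ≈ 0.3375
Since p ≈ 0.3375 > α = 0.025, fail to reject H0; the data do not provide sufficient evidence against H0.

0.968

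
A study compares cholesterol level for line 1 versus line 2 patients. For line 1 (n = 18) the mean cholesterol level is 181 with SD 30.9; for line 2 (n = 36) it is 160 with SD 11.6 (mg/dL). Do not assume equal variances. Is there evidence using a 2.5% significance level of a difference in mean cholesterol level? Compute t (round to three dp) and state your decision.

t = 2.787; reject H0

Let group 1 = line 1, group 2 = line 2. H0: μ_1 = μ_2; H1: μ_1 ≠ μ_2 (Welch's two-sample t-test, two-sided).
t = (x̄_1 − x̄_2)/√(s_1²/n_1 + s_2²/n_2) = (181 − 160)/√(30.9²/18 + 11.6²/36) = 2.787
Welch–Satterthwaite df ≈ 19.43
Two-sided p-value ≈ 0.0116
Since p ≈ 0.0116 < α = 0.025, reject H0; the evidence is statistically significant.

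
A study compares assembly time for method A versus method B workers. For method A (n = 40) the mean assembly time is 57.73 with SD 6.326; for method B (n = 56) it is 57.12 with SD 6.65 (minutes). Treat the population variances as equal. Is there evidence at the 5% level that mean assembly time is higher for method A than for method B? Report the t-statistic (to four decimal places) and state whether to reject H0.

t = 0.4521; fail to reject H0

Let group 1 = method A, group 2 = method B. H0: μ_1 = μ_2; H1: μ_1 > μ_2 (two-sample pooled-variance t-test, right-tailed).
s_p² = [(40−1)·6.326² + (56−1)·6.65²]/(40+56−2) = 42.4782
t = (57.73 − 57.12)/√[42.4782·(1/40 + 1/56)] = 0.4521
df = n₁ + n₂ − 2 = 94
p-value = P(T ≥ 0.4521) ≈ 0.326
Since p ≈ 0.326 > α = 0.05, fail to reject H0; the data do not provide sufficient evidence against H0.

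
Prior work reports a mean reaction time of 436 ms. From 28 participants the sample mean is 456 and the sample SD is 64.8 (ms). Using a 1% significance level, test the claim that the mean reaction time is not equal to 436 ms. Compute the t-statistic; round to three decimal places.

H0: μ = 436; H1: μ ≠ 436 (one-sample t-test, two-sided).
t = (x̄ − μ₀)/(s/√n) = (456 − 436)/(64.8/√28) = 1.633
df = n − 1 = 27
Two-sided p-value ≈ 0.1140
Since p ≈ 0.1140 > α = 0.01, fail to reject H0; the data do not provide sufficient evidence against H0.

1.633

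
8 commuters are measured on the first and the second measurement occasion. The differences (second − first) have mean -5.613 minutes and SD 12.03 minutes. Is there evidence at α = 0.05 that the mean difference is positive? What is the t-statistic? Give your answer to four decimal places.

-1.3197

H0: μ_d = 0; H1: μ_d > 0 (paired t-test on the differences, right-tailed).
t = d̄/(s_d/√n) = -5.613/(12.03/√8) = -1.3197
df = n − 1 = 7
p-value = P(T ≥ -1.3197) ≈ 0.8858
Since p ≈ 0.8858 > α = 0.05, fail to reject H0; the data do not provide sufficient evidence against H0.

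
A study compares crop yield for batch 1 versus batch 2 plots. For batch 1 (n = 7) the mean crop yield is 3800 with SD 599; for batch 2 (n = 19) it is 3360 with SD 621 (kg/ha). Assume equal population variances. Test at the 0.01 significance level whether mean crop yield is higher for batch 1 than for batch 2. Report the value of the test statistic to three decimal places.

1.617

Let group 1 = batch 1, group 2 = batch 2. H0: μ_1 = μ_2; H1: μ_1 > μ_2 (two-sample pooled-variance t-test, right-tailed).
s_p² = [(7−1)·599² + (19−1)·621²]/(7+19−2) = 378931
t = (3800 − 3360)/√[378931·(1/7 + 1/19)] = 1.617
df = n₁ + n₂ − 2 = 24
p-value = P(T ≥ 1.617) ≈ 0.0595
Since p ≈ 0.0595 > α = 0.01, fail to reject H0; the evidence is not statistically significant.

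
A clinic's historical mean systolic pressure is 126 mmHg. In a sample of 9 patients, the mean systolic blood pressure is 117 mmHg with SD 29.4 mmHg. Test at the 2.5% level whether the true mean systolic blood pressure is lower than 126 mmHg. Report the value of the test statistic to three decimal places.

H0: μ = 126; H1: μ < 126 (one-sample t-test, left-tailed).
t = (x̄ − μ₀)/(s/√n) = (117 − 126)/(29.4/√9) = -0.918
df = n − 1 = 8
p-value = P(T ≤ -0.918) ≈ 0.1926
Since p ≈ 0.1926 > α = 0.025, fail to reject H0; the evidence is not statistically significant.

-0.918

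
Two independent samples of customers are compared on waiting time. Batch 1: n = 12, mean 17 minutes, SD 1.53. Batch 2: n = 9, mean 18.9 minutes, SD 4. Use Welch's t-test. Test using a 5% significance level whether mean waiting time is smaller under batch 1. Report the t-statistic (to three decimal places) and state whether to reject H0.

t = -1.353; fail to reject H0

Let group 1 = batch 1, group 2 = batch 2. H0: μ_1 = μ_2; H1: μ_1 < μ_2 (Welch's two-sample t-test, left-tailed).
t = (x̄_1 − x̄_2)/√(s_1²/n_1 + s_2²/n_2) = (17 − 18.9)/√(1.53²/12 + 4²/9) = -1.353
Welch–Satterthwaite df ≈ 9.77
p-value = P(T ≤ -1.353) ≈ 0.1033
Since p ≈ 0.1033 > α = 0.05, fail to reject H0; the evidence is not statistically significant.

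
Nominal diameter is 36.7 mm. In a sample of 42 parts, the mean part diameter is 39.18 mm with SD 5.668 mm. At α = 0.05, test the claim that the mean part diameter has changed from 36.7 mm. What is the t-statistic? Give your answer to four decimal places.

H0: μ = 36.7; H1: μ ≠ 36.7 (one-sample t-test, two-sided).
t = (x̄ − μ₀)/(s/√n) = (39.18 − 36.7)/(5.668/√42) = 2.8356
df = n − 1 = 41
Two-sided p-value ≈ 0.0071
Since p ≈ 0.0071 < α = 0.05, reject H0; the data support H1.

2.8356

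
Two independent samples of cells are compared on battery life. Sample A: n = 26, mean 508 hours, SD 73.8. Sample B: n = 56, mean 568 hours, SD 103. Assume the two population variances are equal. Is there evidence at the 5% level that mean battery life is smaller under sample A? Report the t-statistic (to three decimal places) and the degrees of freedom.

t = -2.666, df = 80

Let group 1 = sample A, group 2 = sample B. H0: μ_1 = μ_2; H1: μ_1 < μ_2 (two-sample pooled-variance t-test, left-tailed).
s_p² = [(26−1)·73.8² + (56−1)·103²]/(26+56−2) = 8995.7
t = (508 − 568)/√[8995.7·(1/26 + 1/56)] = -2.666
df = n₁ + n₂ − 2 = 80
p-value = P(T ≤ -2.666) ≈ 0.005
Since p ≈ 0.005 < α = 0.05, reject H0; the data support H1.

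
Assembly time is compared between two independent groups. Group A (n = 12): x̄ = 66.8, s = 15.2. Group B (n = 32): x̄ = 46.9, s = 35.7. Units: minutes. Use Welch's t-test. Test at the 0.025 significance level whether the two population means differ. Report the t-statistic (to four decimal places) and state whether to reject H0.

t = 2.5890; reject H0

Let group 1 = group A, group 2 = group B. H0: μ_1 = μ_2; H1: μ_1 ≠ μ_2 (Welch's two-sample t-test, two-sided).
t = (x̄_1 − x̄_2)/√(s_1²/n_1 + s_2²/n_2) = (66.8 − 46.9)/√(15.2²/12 + 35.7²/32) = 2.5890
Welch–Satterthwaite df ≈ 41.13
Two-sided p-value ≈ 0.013
Since p ≈ 0.013 < α = 0.025, reject H0; the data support H1.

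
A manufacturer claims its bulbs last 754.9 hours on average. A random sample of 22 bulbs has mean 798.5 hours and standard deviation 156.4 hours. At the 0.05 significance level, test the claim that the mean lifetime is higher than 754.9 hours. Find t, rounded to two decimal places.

H0: μ = 754.9; H1: μ > 754.9 (one-sample t-test, right-tailed).
t = (x̄ − μ₀)/(s/√n) = (798.5 − 754.9)/(156.4/√22) = 1.31
df = n − 1 = 21
p-value = P(T ≥ 1.31) ≈ 0.103
Since p ≈ 0.103 > α = 0.05, fail to reject H0; the evidence is not statistically significant.

1.31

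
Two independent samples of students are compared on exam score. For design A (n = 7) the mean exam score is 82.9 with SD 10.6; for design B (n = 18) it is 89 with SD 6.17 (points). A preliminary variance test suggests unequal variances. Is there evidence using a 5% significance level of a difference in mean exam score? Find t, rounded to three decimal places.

Let group 1 = design A, group 2 = design B. H0: μ_1 = μ_2; H1: μ_1 ≠ μ_2 (Welch's two-sample t-test, two-sided).
t = (x̄_1 − x̄_2)/√(s_1²/n_1 + s_2²/n_2) = (82.9 − 89)/√(10.6²/7 + 6.17²/18) = -1.431
Welch–Satterthwaite df ≈ 7.64
Two-sided p-value ≈ 0.1920
Since p ≈ 0.1920 > α = 0.05, fail to reject H0; the data do not provide sufficient evidence against H0.

-1.431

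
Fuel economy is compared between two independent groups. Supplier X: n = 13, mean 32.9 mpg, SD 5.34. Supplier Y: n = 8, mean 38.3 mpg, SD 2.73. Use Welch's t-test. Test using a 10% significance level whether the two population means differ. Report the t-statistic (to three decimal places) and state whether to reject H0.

t = -3.055; reject H0

Let group 1 = supplier X, group 2 = supplier Y. H0: μ_1 = μ_2; H1: μ_1 ≠ μ_2 (Welch's two-sample t-test, two-sided).
t = (x̄_1 − x̄_2)/√(s_1²/n_1 + s_2²/n_2) = (32.9 − 38.3)/√(5.34²/13 + 2.73²/8) = -3.055
Welch–Satterthwaite df ≈ 18.60
Two-sided p-value ≈ 0.0066
Since p ≈ 0.0066 < α = 0.1, reject H0; the data support H1.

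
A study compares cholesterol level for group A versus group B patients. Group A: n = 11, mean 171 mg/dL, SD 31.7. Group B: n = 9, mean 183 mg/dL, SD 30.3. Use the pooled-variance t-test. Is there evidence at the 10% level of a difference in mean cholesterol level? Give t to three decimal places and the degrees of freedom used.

t = -0.859, df = 18

Let group 1 = group A, group 2 = group B. H0: μ_1 = μ_2; H1: μ_1 ≠ μ_2 (two-sample pooled-variance t-test, two-sided).
s_p² = [(11−1)·31.7² + (9−1)·30.3²]/(11+9−2) = 966.312
t = (171 − 183)/√[966.312·(1/11 + 1/9)] = -0.859
df = n₁ + n₂ − 2 = 18
Two-sided p-value ≈ 0.4017
Since p ≈ 0.4017 > α = 0.1, fail to reject H0; the data do not provide sufficient evidence against H0.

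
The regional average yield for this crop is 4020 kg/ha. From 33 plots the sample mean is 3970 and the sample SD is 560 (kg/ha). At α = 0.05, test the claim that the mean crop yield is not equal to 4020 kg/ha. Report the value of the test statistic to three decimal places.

H0: μ = 4020; H1: μ ≠ 4020 (one-sample t-test, two-sided).
t = (x̄ − μ₀)/(s/√n) = (3970 − 4020)/(560/√33) = -0.513
df = n − 1 = 32
Two-sided p-value ≈ 0.612
Since p ≈ 0.612 > α = 0.05, fail to reject H0; the data do not provide sufficient evidence against H0.

-0.513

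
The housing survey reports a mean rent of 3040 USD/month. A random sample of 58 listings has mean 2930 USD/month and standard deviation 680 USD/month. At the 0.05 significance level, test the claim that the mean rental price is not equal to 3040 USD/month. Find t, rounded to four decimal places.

-1.2320

H0: μ = 3040; H1: μ ≠ 3040 (one-sample t-test, two-sided).
t = (x̄ − μ₀)/(s/√n) = (2930 − 3040)/(680/√58) = -1.2320
df = n − 1 = 57
Two-sided p-value ≈ 0.2230
Since p ≈ 0.2230 > α = 0.05, fail to reject H0; the evidence is not statistically significant.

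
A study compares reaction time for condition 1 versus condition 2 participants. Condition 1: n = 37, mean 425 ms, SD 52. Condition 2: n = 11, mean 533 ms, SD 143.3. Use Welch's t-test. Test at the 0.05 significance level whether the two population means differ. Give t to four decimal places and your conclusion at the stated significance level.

t = -2.4521; reject H0

Let group 1 = condition 1, group 2 = condition 2. H0: μ_1 = μ_2; H1: μ_1 ≠ μ_2 (Welch's two-sample t-test, two-sided).
t = (x̄_1 − x̄_2)/√(s_1²/n_1 + s_2²/n_2) = (425 − 533)/√(52²/37 + 143.3²/11) = -2.4521
Welch–Satterthwaite df ≈ 10.79
Two-sided p-value ≈ 0.033
Since p ≈ 0.033 < α = 0.05, reject H0; the evidence is statistically significant.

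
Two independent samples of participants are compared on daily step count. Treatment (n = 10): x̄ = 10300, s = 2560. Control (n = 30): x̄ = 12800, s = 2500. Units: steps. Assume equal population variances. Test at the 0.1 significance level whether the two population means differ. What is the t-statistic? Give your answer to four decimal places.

-2.7230

Let group 1 = treatment, group 2 = control. H0: μ_1 = μ_2; H1: μ_1 ≠ μ_2 (two-sample pooled-variance t-test, two-sided).
s_p² = [(10−1)·2560² + (30−1)·2500²]/(10+30−2) = 6321910
t = (10300 − 12800)/√[6321910·(1/10 + 1/30)] = -2.7230
df = n₁ + n₂ − 2 = 38
Two-sided p-value ≈ 0.0097
Since p ≈ 0.0097 < α = 0.1, reject H0; the evidence is statistically significant.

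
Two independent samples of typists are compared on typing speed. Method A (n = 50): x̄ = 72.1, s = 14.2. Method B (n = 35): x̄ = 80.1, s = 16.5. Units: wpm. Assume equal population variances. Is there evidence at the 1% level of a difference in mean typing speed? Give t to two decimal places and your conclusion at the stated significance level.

Let group 1 = method A, group 2 = method B. H0: μ_1 = μ_2; H1: μ_1 ≠ μ_2 (two-sample pooled-variance t-test, two-sided).
s_p² = [(50−1)·14.2² + (35−1)·16.5²]/(50+35−2) = 230.565
t = (72.1 − 80.1)/√[230.565·(1/50 + 1/35)] = -2.39
df = n₁ + n₂ − 2 = 83
Two-sided p-value ≈ 0.019
Since p ≈ 0.019 > α = 0.01, fail to reject H0; the data do not provide sufficient evidence against H0.

t = -2.39; fail to reject H0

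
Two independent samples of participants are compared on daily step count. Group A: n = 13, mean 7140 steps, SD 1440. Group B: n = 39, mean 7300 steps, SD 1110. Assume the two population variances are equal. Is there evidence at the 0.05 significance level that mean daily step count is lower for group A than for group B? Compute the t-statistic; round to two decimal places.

-0.42

Let group 1 = group A, group 2 = group B. H0: μ_1 = μ_2; H1: μ_1 < μ_2 (two-sample pooled-variance t-test, left-tailed).
s_p² = [(13−1)·1440² + (39−1)·1110²]/(13+39−2) = 1434060
t = (7140 − 7300)/√[1434060·(1/13 + 1/39)] = -0.42
df = n₁ + n₂ − 2 = 50
p-value = P(T ≤ -0.42) ≈ 0.339
Since p ≈ 0.339 > α = 0.05, fail to reject H0; the evidence is not statistically significant.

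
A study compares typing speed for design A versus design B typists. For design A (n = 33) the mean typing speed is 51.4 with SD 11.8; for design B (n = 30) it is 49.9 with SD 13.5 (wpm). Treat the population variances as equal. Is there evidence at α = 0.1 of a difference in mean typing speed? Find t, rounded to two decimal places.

0.47

Let group 1 = design A, group 2 = design B. H0: μ_1 = μ_2; H1: μ_1 ≠ μ_2 (two-sample pooled-variance t-test, two-sided).
s_p² = [(33−1)·11.8² + (30−1)·13.5²]/(33+30−2) = 159.687
t = (51.4 − 49.9)/√[159.687·(1/33 + 1/30)] = 0.47
df = n₁ + n₂ − 2 = 61
Two-sided p-value ≈ 0.640
Since p ≈ 0.640 > α = 0.1, fail to reject H0; the evidence is not statistically significant.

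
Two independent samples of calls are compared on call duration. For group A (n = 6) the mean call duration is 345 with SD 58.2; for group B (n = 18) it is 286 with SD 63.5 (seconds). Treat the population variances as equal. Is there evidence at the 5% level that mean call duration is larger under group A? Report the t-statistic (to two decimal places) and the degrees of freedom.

Let group 1 = group A, group 2 = group B. H0: μ_1 = μ_2; H1: μ_1 > μ_2 (two-sample pooled-variance t-test, right-tailed).
s_p² = [(6−1)·58.2² + (18−1)·63.5²]/(6+18−2) = 3885.66
t = (345 − 286)/√[3885.66·(1/6 + 1/18)] = 2.01
df = n₁ + n₂ − 2 = 22
p-value = P(T ≥ 2.01) ≈ 0.029
Since p ≈ 0.029 < α = 0.05, reject H0; the data support H1.

t = 2.01, df = 22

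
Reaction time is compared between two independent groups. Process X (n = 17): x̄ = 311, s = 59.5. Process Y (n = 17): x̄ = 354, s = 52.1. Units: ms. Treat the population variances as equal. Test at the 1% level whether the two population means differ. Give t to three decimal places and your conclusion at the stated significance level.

t = -2.242; fail to reject H0

Let group 1 = process X, group 2 = process Y. H0: μ_1 = μ_2; H1: μ_1 ≠ μ_2 (two-sample pooled-variance t-test, two-sided).
s_p² = [(17−1)·59.5² + (17−1)·52.1²]/(17+17−2) = 3127.33
t = (311 − 354)/√[3127.33·(1/17 + 1/17)] = -2.242
df = n₁ + n₂ − 2 = 32
Two-sided p-value ≈ 0.0320
Since p ≈ 0.0320 > α = 0.01, fail to reject H0; the data do not provide sufficient evidence against H0.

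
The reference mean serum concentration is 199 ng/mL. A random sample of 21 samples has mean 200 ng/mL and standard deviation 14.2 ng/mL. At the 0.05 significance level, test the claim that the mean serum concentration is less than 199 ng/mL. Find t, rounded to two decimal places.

H0: μ = 199; H1: μ < 199 (one-sample t-test, left-tailed).
t = (x̄ − μ₀)/(s/√n) = (200 − 199)/(14.2/√21) = 0.32
df = n − 1 = 20
p-value = P(T ≤ 0.32) ≈ 0.6249
Since p ≈ 0.6249 > α = 0.05, fail to reject H0; the evidence is not statistically significant.

0.32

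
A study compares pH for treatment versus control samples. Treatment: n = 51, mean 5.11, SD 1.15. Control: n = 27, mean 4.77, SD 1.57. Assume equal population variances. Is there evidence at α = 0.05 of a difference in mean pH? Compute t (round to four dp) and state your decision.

Let group 1 = treatment, group 2 = control. H0: μ_1 = μ_2; H1: μ_1 ≠ μ_2 (two-sample pooled-variance t-test, two-sided).
s_p² = [(51−1)·1.15² + (27−1)·1.57²]/(51+27−2) = 1.71332
t = (5.11 − 4.77)/√[1.71332·(1/51 + 1/27)] = 1.0914
df = n₁ + n₂ − 2 = 76
Two-sided p-value ≈ 0.2786
Since p ≈ 0.2786 > α = 0.05, fail to reject H0; the data do not provide sufficient evidence against H0.

t = 1.0914; fail to reject H0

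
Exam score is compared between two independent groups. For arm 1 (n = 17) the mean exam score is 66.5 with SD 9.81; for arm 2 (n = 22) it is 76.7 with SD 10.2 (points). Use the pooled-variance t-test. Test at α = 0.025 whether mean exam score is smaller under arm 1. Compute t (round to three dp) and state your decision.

Let group 1 = arm 1, group 2 = arm 2. H0: μ_1 = μ_2; H1: μ_1 < μ_2 (two-sample pooled-variance t-test, left-tailed).
s_p² = [(17−1)·9.81² + (22−1)·10.2²]/(17+22−2) = 100.665
t = (66.5 − 76.7)/√[100.665·(1/17 + 1/22)] = -3.148
df = n₁ + n₂ − 2 = 37
p-value = P(T ≤ -3.148) ≈ 0.0016
Since p ≈ 0.0016 < α = 0.025, reject H0; the evidence is statistically significant.

t = -3.148; reject H0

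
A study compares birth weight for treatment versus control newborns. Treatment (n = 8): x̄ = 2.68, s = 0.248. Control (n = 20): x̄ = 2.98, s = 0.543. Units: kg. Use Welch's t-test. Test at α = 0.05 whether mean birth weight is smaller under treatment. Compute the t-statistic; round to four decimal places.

-2.0031

Let group 1 = treatment, group 2 = control. H0: μ_1 = μ_2; H1: μ_1 < μ_2 (Welch's two-sample t-test, left-tailed).
t = (x̄_1 − x̄_2)/√(s_1²/n_1 + s_2²/n_2) = (2.68 − 2.98)/√(0.248²/8 + 0.543²/20) = -2.0031
Welch–Satterthwaite df ≈ 25.30
p-value = P(T ≤ -2.0031) ≈ 0.028
Since p ≈ 0.028 < α = 0.05, reject H0; the evidence is statistically significant.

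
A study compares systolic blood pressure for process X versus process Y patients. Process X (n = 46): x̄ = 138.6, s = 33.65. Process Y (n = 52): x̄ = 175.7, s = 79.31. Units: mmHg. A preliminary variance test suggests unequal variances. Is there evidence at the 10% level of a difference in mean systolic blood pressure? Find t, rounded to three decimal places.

Let group 1 = process X, group 2 = process Y. H0: μ_1 = μ_2; H1: μ_1 ≠ μ_2 (Welch's two-sample t-test, two-sided).
t = (x̄_1 − x̄_2)/√(s_1²/n_1 + s_2²/n_2) = (138.6 − 175.7)/√(33.65²/46 + 79.31²/52) = -3.075
Welch–Satterthwaite df ≈ 70.56
Two-sided p-value ≈ 0.0030
Since p ≈ 0.0030 < α = 0.1, reject H0; the evidence is statistically significant.

-3.075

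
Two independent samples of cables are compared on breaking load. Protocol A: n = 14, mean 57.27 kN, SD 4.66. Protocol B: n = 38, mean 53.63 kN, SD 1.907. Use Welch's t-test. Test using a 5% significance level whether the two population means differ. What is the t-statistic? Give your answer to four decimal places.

2.8365

Let group 1 = protocol A, group 2 = protocol B. H0: μ_1 = μ_2; H1: μ_1 ≠ μ_2 (Welch's two-sample t-test, two-sided).
t = (x̄_1 − x̄_2)/√(s_1²/n_1 + s_2²/n_2) = (57.27 − 53.63)/√(4.66²/14 + 1.907²/38) = 2.8365
Welch–Satterthwaite df ≈ 14.63
Two-sided p-value ≈ 0.0127
Since p ≈ 0.0127 < α = 0.05, reject H0; the data support H1.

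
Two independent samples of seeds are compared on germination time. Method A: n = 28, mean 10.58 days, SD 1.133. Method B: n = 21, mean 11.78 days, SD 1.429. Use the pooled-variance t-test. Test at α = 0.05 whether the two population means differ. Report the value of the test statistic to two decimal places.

Let group 1 = method A, group 2 = method B. H0: μ_1 = μ_2; H1: μ_1 ≠ μ_2 (two-sample pooled-variance t-test, two-sided).
s_p² = [(28−1)·1.133² + (21−1)·1.429²]/(28+21−2) = 1.60639
t = (10.58 − 11.78)/√[1.60639·(1/28 + 1/21)] = -3.28
df = n₁ + n₂ − 2 = 47
Two-sided p-value ≈ 0.0020
Since p ≈ 0.0020 < α = 0.05, reject H0; the data support H1.

-3.28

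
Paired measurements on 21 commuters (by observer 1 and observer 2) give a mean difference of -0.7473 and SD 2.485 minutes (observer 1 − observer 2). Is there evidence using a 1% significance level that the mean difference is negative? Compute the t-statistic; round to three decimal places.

-1.378

H0: μ_d = 0; H1: μ_d < 0 (paired t-test on the differences, left-tailed).
t = d̄/(s_d/√n) = -0.7473/(2.485/√21) = -1.378
df = n − 1 = 20
p-value = P(T ≤ -1.378) ≈ 0.0917
Since p ≈ 0.0917 > α = 0.01, fail to reject H0; the data do not provide sufficient evidence against H0.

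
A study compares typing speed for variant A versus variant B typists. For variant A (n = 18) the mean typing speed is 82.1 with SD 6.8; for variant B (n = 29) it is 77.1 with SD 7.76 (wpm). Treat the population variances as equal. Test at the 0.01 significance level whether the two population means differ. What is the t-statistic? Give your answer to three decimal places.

Let group 1 = variant A, group 2 = variant B. H0: μ_1 = μ_2; H1: μ_1 ≠ μ_2 (two-sample pooled-variance t-test, two-sided).
s_p² = [(18−1)·6.8² + (29−1)·7.76²]/(18+29−2) = 54.9372
t = (82.1 − 77.1)/√[54.9372·(1/18 + 1/29)] = 2.248
df = n₁ + n₂ − 2 = 45
Two-sided p-value ≈ 0.030
Since p ≈ 0.030 > α = 0.01, fail to reject H0; the data do not provide sufficient evidence against H0.

2.248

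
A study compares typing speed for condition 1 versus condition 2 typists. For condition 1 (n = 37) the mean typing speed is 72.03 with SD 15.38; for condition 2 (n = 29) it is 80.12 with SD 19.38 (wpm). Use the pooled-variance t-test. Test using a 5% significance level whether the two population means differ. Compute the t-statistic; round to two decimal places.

-1.89

Let group 1 = condition 1, group 2 = condition 2. H0: μ_1 = μ_2; H1: μ_1 ≠ μ_2 (two-sample pooled-variance t-test, two-sided).
s_p² = [(37−1)·15.38² + (29−1)·19.38²]/(37+29−2) = 297.374
t = (72.03 − 80.12)/√[297.374·(1/37 + 1/29)] = -1.89
df = n₁ + n₂ − 2 = 64
Two-sided p-value ≈ 0.0631
Since p ≈ 0.0631 > α = 0.05, fail to reject H0; the data do not provide sufficient evidence against H0.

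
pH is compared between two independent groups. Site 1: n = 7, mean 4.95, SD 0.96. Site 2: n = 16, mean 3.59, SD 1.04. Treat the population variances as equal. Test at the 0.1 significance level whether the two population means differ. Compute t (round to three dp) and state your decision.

Let group 1 = site 1, group 2 = site 2. H0: μ_1 = μ_2; H1: μ_1 ≠ μ_2 (two-sample pooled-variance t-test, two-sided).
s_p² = [(7−1)·0.96² + (16−1)·1.04²]/(7+16−2) = 1.03589
t = (4.95 − 3.59)/√[1.03589·(1/7 + 1/16)] = 2.949
df = n₁ + n₂ − 2 = 21
Two-sided p-value ≈ 0.008
Since p ≈ 0.008 < α = 0.1, reject H0; the evidence is statistically significant.

t = 2.949; reject H0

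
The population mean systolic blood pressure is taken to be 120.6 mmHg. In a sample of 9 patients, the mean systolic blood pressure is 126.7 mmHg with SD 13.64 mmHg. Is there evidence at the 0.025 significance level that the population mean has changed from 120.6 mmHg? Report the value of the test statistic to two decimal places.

H0: μ = 120.6; H1: μ ≠ 120.6 (one-sample t-test, two-sided).
t = (x̄ − μ₀)/(s/√n) = (126.7 − 120.6)/(13.64/√9) = 1.34
df = n − 1 = 8
Two-sided p-value ≈ 0.2165
Since p ≈ 0.2165 > α = 0.025, fail to reject H0; the data do not provide sufficient evidence against H0.

1.34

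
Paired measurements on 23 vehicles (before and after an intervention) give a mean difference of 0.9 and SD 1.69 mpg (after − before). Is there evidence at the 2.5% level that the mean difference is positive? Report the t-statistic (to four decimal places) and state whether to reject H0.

H0: μ_d = 0; H1: μ_d > 0 (paired t-test on the differences, right-tailed).
t = d̄/(s_d/√n) = 0.9/(1.69/√23) = 2.5540
df = n − 1 = 22
p-value = P(T ≥ 2.5540) ≈ 0.009
Since p ≈ 0.009 < α = 0.025, reject H0; the evidence is statistically significant.

t = 2.5540; reject H0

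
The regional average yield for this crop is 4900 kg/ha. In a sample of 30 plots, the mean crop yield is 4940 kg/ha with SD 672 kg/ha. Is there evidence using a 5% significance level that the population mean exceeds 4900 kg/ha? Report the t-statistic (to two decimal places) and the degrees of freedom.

H0: μ = 4900; H1: μ > 4900 (one-sample t-test, right-tailed).
t = (x̄ − μ₀)/(s/√n) = (4940 − 4900)/(672/√30) = 0.33
df = n − 1 = 29
p-value = P(T ≥ 0.33) ≈ 0.373
Since p ≈ 0.373 > α = 0.05, fail to reject H0; the data do not provide sufficient evidence against H0.

t = 0.33, df = 29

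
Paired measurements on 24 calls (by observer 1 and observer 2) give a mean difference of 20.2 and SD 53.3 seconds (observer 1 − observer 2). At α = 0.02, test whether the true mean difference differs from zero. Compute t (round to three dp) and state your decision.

H0: μ_d = 0; H1: μ_d ≠ 0 (paired t-test on the differences, two-sided).
t = d̄/(s_d/√n) = 20.2/(53.3/√24) = 1.857
df = n − 1 = 23
Two-sided p-value ≈ 0.076
Since p ≈ 0.076 > α = 0.02, fail to reject H0; the evidence is not statistically significant.

t = 1.857; fail to reject H0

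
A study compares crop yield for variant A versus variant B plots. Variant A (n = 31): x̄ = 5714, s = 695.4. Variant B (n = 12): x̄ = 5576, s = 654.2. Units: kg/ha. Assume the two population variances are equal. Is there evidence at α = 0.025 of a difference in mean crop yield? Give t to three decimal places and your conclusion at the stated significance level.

Let group 1 = variant A, group 2 = variant B. H0: μ_1 = μ_2; H1: μ_1 ≠ μ_2 (two-sample pooled-variance t-test, two-sided).
s_p² = [(31−1)·695.4² + (12−1)·654.2²]/(31+12−2) = 468663
t = (5714 − 5576)/√[468663·(1/31 + 1/12)] = 0.593
df = n₁ + n₂ − 2 = 41
Two-sided p-value ≈ 0.5565
Since p ≈ 0.5565 > α = 0.025, fail to reject H0; the data do not provide sufficient evidence against H0.

t = 0.593; fail to reject H0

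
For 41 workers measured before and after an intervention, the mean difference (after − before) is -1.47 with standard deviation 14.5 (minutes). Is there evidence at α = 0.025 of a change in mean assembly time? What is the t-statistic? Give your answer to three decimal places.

H0: μ_d = 0; H1: μ_d ≠ 0 (paired t-test on the differences, two-sided).
t = d̄/(s_d/√n) = -1.47/(14.5/√41) = -0.649
df = n − 1 = 40
Two-sided p-value ≈ 0.5200
Since p ≈ 0.5200 > α = 0.025, fail to reject H0; the data do not provide sufficient evidence against H0.

-0.649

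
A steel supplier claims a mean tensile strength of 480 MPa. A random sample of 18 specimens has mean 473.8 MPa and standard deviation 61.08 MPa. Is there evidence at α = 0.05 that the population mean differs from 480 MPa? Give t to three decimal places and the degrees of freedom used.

H0: μ = 480; H1: μ ≠ 480 (one-sample t-test, two-sided).
t = (x̄ − μ₀)/(s/√n) = (473.8 − 480)/(61.08/√18) = -0.431
df = n − 1 = 17
Two-sided p-value ≈ 0.6721
Since p ≈ 0.6721 > α = 0.05, fail to reject H0; the evidence is not statistically significant.

t = -0.431, df = 17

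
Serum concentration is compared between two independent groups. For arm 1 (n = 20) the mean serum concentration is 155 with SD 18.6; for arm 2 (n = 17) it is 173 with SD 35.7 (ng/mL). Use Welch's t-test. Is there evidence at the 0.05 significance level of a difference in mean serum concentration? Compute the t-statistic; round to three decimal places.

-1.874

Let group 1 = arm 1, group 2 = arm 2. H0: μ_1 = μ_2; H1: μ_1 ≠ μ_2 (Welch's two-sample t-test, two-sided).
t = (x̄_1 − x̄_2)/√(s_1²/n_1 + s_2²/n_2) = (155 − 173)/√(18.6²/20 + 35.7²/17) = -1.874
Welch–Satterthwaite df ≈ 23.20
Two-sided p-value ≈ 0.0736
Since p ≈ 0.0736 > α = 0.05, fail to reject H0; the evidence is not statistically significant.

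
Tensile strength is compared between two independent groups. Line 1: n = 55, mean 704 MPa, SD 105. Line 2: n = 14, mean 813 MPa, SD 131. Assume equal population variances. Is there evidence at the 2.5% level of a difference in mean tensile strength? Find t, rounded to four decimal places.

-3.2945

Let group 1 = line 1, group 2 = line 2. H0: μ_1 = μ_2; H1: μ_1 ≠ μ_2 (two-sample pooled-variance t-test, two-sided).
s_p² = [(55−1)·105² + (14−1)·131²]/(55+14−2) = 12215.6
t = (704 − 813)/√[12215.6·(1/55 + 1/14)] = -3.2945
df = n₁ + n₂ − 2 = 67
Two-sided p-value ≈ 0.002
Since p ≈ 0.002 < α = 0.025, reject H0; the data support H1.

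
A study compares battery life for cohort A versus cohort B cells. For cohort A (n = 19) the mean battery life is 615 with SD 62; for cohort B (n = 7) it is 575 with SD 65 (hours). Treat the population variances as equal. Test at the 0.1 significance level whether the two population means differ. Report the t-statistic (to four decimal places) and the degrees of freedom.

Let group 1 = cohort A, group 2 = cohort B. H0: μ_1 = μ_2; H1: μ_1 ≠ μ_2 (two-sample pooled-variance t-test, two-sided).
s_p² = [(19−1)·62² + (7−1)·65²]/(19+7−2) = 3939.25
t = (615 − 575)/√[3939.25·(1/19 + 1/7)] = 1.4414
df = n₁ + n₂ − 2 = 24
Two-sided p-value ≈ 0.1624
Since p ≈ 0.1624 > α = 0.1, fail to reject H0; the evidence is not statistically significant.

t = 1.4414, df = 24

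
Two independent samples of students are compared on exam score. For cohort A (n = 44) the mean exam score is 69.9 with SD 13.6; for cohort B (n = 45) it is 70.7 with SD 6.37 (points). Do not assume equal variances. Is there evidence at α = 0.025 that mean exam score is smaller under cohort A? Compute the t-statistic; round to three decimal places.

Let group 1 = cohort A, group 2 = cohort B. H0: μ_1 = μ_2; H1: μ_1 < μ_2 (Welch's two-sample t-test, left-tailed).
t = (x̄_1 − x̄_2)/√(s_1²/n_1 + s_2²/n_2) = (69.9 − 70.7)/√(13.6²/44 + 6.37²/45) = -0.354
Welch–Satterthwaite df ≈ 60.70
p-value = P(T ≤ -0.354) ≈ 0.3623
Since p ≈ 0.3623 > α = 0.025, fail to reject H0; the evidence is not statistically significant.

-0.354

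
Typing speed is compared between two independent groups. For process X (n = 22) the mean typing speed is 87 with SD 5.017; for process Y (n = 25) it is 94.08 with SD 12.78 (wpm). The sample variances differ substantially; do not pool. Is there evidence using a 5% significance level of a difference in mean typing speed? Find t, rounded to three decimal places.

-2.555

Let group 1 = process X, group 2 = process Y. H0: μ_1 = μ_2; H1: μ_1 ≠ μ_2 (Welch's two-sample t-test, two-sided).
t = (x̄_1 − x̄_2)/√(s_1²/n_1 + s_2²/n_2) = (87 − 94.08)/√(5.017²/22 + 12.78²/25) = -2.555
Welch–Satterthwaite df ≈ 32.02
Two-sided p-value ≈ 0.016
Since p ≈ 0.016 < α = 0.05, reject H0; the evidence is statistically significant.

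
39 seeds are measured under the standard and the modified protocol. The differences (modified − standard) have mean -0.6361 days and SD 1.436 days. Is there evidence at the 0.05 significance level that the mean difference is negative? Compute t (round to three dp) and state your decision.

t = -2.766; reject H0

H0: μ_d = 0; H1: μ_d < 0 (paired t-test on the differences, left-tailed).
t = d̄/(s_d/√n) = -0.6361/(1.436/√39) = -2.766
df = n − 1 = 38
p-value = P(T ≤ -2.766) ≈ 0.0044
Since p ≈ 0.0044 < α = 0.05, reject H0; the evidence is statistically significant.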